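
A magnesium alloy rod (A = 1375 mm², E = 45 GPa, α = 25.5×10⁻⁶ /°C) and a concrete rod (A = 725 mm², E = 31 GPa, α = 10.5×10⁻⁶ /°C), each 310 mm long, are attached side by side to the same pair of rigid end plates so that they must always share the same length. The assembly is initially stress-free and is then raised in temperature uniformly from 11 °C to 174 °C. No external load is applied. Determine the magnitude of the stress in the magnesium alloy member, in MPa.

Both members must finish at the same length. With the larger α, the magnesium alloy tends to over-expand; the plates restrain it, putting the magnesium alloy in compression and the concrete in tension. With no external load the two internal forces are equal and opposite, magnitude P.
Compatibility of the two members (thermal + elastic change equal): (α₁ − α₂)ΔT = P·[1/(A₁E₁) + 1/(A₂E₂)].
|α₁ − α₂|·ΔT = 15×10⁻⁶ × 163 = 0.002445.
1/(A₁E₁) + 1/(A₂E₂) = 1/(1375×45×10³) + 1/(725×31×10³) = 6.066×10⁻⁸ N⁻¹.
P = 0.002445 / 6.066×10⁻⁸ = 40310 N = 40.31 kN.
σ_{magnesium alloy} = P/A₁ = 40310/1375 = 29.32 MPa, compressive.

σ ≈ 29.3 MPa (compressive)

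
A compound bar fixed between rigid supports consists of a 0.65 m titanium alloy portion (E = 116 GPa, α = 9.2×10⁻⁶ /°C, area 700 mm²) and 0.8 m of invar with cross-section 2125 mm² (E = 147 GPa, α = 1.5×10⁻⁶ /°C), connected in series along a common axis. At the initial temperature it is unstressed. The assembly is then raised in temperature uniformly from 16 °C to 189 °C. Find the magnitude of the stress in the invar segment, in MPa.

σ ≈ 55.3 MPa (compressive)

If the supports were absent, the total length change would be Σ αᵢΔT Lᵢ = 9.2×10⁻⁶×173×650 + 1.5×10⁻⁶×173×800 = 1.242 mm.
The walls prevent any net length change, so an axial force P (same in every segment) develops. Compatibility: P · Σ Lᵢ/(AᵢEᵢ) = δ_free.
Σ Lᵢ/(AᵢEᵢ) = 650/(700×116×10³) + 800/(2125×147×10³) = 1.057×10⁻⁵ mm/N.
P = 1.242 / 1.057×10⁻⁵ = 117600 N = 117.6 kN, compressive.
σ_{invar} = P / A = 117600 / 2125 = 55.32 MPa.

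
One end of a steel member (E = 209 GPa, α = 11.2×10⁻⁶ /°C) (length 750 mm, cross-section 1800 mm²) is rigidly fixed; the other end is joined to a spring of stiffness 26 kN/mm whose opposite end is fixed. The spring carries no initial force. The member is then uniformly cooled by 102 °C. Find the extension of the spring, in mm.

δ ≈ 0.815 mm

If the spring were absent the member would shorten by αΔT L = 11.2×10⁻⁶ × 102 × 750 = 0.8568 mm.
With a force P in the spring, the elastic change of the member is PL/(AE) and that of the spring is P/k; compatibility requires their sum to equal δ_free.
So P = δ_free / [L/(AE) + 1/k] = 0.8568 / [ 750/(1800×209×10³) + 1/(26×10³) ].
P = 0.8568 / 4.046×10⁻⁵ = 21180 N.
Spring extension = P/k = 21180/(26×10³) = 0.8146 mm.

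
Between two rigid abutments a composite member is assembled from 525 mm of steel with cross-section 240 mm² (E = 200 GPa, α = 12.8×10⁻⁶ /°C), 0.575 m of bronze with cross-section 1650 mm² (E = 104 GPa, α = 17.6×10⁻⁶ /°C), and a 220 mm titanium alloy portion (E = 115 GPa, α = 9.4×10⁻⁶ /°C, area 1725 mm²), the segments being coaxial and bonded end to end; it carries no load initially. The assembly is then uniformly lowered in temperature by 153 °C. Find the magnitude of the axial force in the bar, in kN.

If the supports were absent, the total length change would be Σ αᵢΔT Lᵢ = 12.8×10⁻⁶×153×525 + 17.6×10⁻⁶×153×575 + 9.4×10⁻⁶×153×220 = 2.893 mm.
The walls prevent any net length change, so an axial force P (same in every segment) develops. Compatibility: P · Σ Lᵢ/(AᵢEᵢ) = δ_free.
Σ Lᵢ/(AᵢEᵢ) = 525/(240×200×10³) + 575/(1650×104×10³) + 220/(1725×115×10³) = 1.54×10⁻⁵ mm/N.
P = 2.893 / 1.54×10⁻⁵ = 187900 N = 187.9 kN, tensile.

P ≈ 188 kN (tensile)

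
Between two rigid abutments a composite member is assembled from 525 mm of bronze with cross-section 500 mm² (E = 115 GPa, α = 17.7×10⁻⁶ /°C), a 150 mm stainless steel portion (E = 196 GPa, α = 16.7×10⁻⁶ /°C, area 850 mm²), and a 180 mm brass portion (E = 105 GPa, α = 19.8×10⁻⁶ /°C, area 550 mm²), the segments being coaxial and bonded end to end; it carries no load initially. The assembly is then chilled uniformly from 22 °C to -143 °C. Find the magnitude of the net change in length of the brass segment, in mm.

|ΔL| ≈ 0.0128 mm

Free thermal contraction of the whole bar: Σ αᵢΔT Lᵢ = 17.7×10⁻⁶×165×525 + 16.7×10⁻⁶×165×150 + 19.8×10⁻⁶×165×180 = 2.535 mm.
Since the ends are fixed, an axial force P builds up, equal in every segment, with P · Σ Lᵢ/(AᵢEᵢ) = δ_free.
Σ Lᵢ/(AᵢEᵢ) = 525/(500×115×10³) + 150/(850×196×10³) + 180/(550×105×10³) = 1.315×10⁻⁵ mm/N.
P = 2.535 / 1.315×10⁻⁵ = 192800 N = 192.8 kN, tensile.
For the brass segment, free thermal change = 19.8×10⁻⁶×165×180 = 0.5881 mm and elastic change from P = 192800×180/(550×105×10³) = 0.6009 mm; these oppose, so the net change is 0.0128 mm (segment lengthens).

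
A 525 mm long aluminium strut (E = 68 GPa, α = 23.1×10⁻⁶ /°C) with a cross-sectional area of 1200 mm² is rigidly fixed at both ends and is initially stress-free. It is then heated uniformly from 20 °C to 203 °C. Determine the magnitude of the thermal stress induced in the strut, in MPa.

σ ≈ 287 MPa (compressive)

The supports are rigid, so the total axial strain is zero. The restrained thermal strain is ε = αΔT = 23.1×10⁻⁶ × 183 = 4227.3×10⁻⁶.
σ = EαΔT = 68×10³ × 23.1×10⁻⁶ × 183 = 287.5 MPa (compressive; the strut is trying to expand).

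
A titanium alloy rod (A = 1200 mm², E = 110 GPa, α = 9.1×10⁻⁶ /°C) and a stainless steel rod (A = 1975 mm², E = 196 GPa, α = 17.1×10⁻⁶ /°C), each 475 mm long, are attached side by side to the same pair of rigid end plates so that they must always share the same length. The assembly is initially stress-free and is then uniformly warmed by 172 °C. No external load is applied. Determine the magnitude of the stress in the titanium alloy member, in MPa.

The stainless steel has the larger α, so on heating it would change length more than the titanium alloy if both were free. The rigid plates force a common final length, so the stainless steel is put into compression and the titanium alloy into tension, with equal and opposite forces P (no external load).
Equating the net (thermal + elastic) strains gives |α₁ − α₂|·ΔT = P·[1/(A₁E₁) + 1/(A₂E₂)].
|α₁ − α₂|·ΔT = 8×10⁻⁶ × 172 = 0.001376.
1/(A₁E₁) + 1/(A₂E₂) = 1/(1200×110×10³) + 1/(1975×196×10³) = 1.016×10⁻⁸ N⁻¹.
So P = 0.001376 / 1.016×10⁻⁸ = 135.4 kN.
σ_{titanium alloy} = P/A₁ = 135400/1200 = 112.9 MPa, tensile.

σ ≈ 113 MPa (tensile)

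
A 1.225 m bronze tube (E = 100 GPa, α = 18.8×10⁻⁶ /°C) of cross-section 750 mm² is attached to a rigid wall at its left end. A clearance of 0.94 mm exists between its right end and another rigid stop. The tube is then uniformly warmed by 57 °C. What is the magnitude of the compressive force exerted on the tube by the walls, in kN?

P ≈ 22.8 kN

Free thermal elongation = αΔT L = 18.8×10⁻⁶ × 57 × 1225 = 1.313 mm.
The gap closes (δ_free > 0.94 mm) and the wall then resists a further 1.313 − 0.94 = 0.3727 mm of expansion.
So σ = E(δ_free − g)/L = 100×10³ × 0.3727/1225 = 30.43 MPa.
Force on the wall = σA = 30.43 × 750 mm² = 22.82 kN.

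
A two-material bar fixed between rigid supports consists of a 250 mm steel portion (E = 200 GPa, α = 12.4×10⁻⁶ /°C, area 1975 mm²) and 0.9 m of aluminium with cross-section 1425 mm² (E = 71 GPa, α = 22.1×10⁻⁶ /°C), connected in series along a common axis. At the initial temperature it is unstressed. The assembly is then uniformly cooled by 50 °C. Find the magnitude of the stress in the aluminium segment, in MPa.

Free thermal contraction of the whole bar: Σ αᵢΔT Lᵢ = 12.4×10⁻⁶×50×250 + 22.1×10⁻⁶×50×900 = 1.149 mm.
The walls prevent any net length change, so an axial force P (same in every segment) develops. Compatibility: P · Σ Lᵢ/(AᵢEᵢ) = δ_free.
Σ Lᵢ/(AᵢEᵢ) = 250/(1975×200×10³) + 900/(1425×71×10³) = 9.528×10⁻⁶ mm/N.
P = 1.149 / 9.528×10⁻⁶ = 120600 N = 120.6 kN, tensile.
σ_{aluminium} = P / A = 120600 / 1425 = 84.66 MPa.

σ ≈ 84.7 MPa (tensile)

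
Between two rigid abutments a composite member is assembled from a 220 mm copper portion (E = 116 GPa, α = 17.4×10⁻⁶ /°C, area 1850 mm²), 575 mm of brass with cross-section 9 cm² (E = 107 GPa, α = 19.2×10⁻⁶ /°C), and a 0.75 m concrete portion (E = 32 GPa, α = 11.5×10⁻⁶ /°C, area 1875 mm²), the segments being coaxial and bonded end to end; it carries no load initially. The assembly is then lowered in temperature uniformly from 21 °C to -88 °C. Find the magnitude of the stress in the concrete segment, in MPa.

With the walls removed the bar would change length by δ_free = Σ αᵢΔT Lᵢ = 17.4×10⁻⁶×109×220 + 19.2×10⁻⁶×109×575 + 11.5×10⁻⁶×109×750 = 2.561 mm.
Since the ends are fixed, an axial force P builds up, equal in every segment, with P · Σ Lᵢ/(AᵢEᵢ) = δ_free.
The series flexibility is Σ Lᵢ/(AᵢEᵢ) = 220/(1850×116×10³) + 575/(900×107×10³) + 750/(1875×32×10³) = 1.95×10⁻⁵ mm/N.
So P = 2.561 / 1.95×10⁻⁵ = 131.3 kN, tensile.
σ_{concrete} = P / A = 131300 / 1875 = 70.05 MPa.

σ ≈ 70.1 MPa (tensile)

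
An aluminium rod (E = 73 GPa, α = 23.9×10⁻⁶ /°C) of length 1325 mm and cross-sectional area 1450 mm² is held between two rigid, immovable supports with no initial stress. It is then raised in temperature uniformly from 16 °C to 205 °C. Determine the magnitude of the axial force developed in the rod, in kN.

With zero net strain, σ = E·αΔT = 73 GPa × 23.9×10⁻⁶ × 189 = 329.7 MPa.
P = AEαΔT = 1450 × 73×10³ × 23.9×10⁻⁶ × 189 = 478.1 kN (compressive).

P ≈ 478 kN (compressive)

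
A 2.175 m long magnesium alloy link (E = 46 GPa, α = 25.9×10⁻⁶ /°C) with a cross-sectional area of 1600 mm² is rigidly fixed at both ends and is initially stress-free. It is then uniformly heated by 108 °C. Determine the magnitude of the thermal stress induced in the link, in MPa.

σ ≈ 129 MPa (compressive)

Because both ends are immovable the net strain is zero, and the suppressed thermal strain is αΔT = 25.9×10⁻⁶ × 108 = 2797.2×10⁻⁶.
σ = EαΔT = 46×10³ × 25.9×10⁻⁶ × 108 = 128.7 MPa (compressive; the link is trying to expand).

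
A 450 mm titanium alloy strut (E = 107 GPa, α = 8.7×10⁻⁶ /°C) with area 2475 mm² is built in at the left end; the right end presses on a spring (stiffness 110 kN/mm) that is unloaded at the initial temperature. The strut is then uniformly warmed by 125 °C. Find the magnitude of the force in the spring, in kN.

If the spring were absent the strut would lengthen by αΔT L = 8.7×10⁻⁶ × 125 × 450 = 0.4894 mm.
With a force P in the spring, the elastic change of the strut is PL/(AE) and that of the spring is P/k; compatibility requires their sum to equal δ_free.
P [ L/(AE) + 1/k ] = δ_free → P [ 450/(2475×107×10³) + 1/(110×10³) ] = 0.4894.
P = 0.4894 / 1.079×10⁻⁵ = 45350 N.

P ≈ 45.4 kN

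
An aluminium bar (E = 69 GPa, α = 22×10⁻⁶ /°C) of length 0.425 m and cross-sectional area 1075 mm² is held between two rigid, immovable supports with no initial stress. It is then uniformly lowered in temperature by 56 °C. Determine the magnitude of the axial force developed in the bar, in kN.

With zero net strain, σ = E·αΔT = 69 GPa × 22×10⁻⁶ × 56 = 85.01 MPa.
Axial force P = σA = 85.01 × 1075 = 91380 N = 91.38 kN, tensile.

P ≈ 91.4 kN (tensile)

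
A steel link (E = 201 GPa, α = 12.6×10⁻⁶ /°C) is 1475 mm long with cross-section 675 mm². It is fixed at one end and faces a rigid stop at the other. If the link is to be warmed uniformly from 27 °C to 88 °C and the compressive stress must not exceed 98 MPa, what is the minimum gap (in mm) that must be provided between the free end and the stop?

With no wall the link would lengthen by αΔT L = 12.6×10⁻⁶ × 61 × 1475 = 1.134 mm.
At the allowable stress the elastic shortening the wall may impose is σL/E = 98 × 1475 / (201×10³) = 0.7192 mm.
So the gap has to take up the difference, g_min = δ_free − σL/E = 1.134 − 0.7192 = 0.4145 mm.

g ≈ 0.415 mm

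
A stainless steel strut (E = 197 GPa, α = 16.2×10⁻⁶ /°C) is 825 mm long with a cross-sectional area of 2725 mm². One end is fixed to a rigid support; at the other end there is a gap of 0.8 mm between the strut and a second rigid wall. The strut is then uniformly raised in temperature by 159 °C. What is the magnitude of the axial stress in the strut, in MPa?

σ ≈ 316 MPa (compressive)

Unrestrained expansion: δ_free = αΔT L = 16.2×10⁻⁶ × 159 × 825 = 2.125 mm.
After closing the 0.8 mm clearance, 2.125 − 0.8 = 1.325 mm of expansion remains to be suppressed by the wall.
Compatibility: PL/(AE) = 1.325 mm, so σ = P/A = E × (1.325/825) = 316.4 MPa.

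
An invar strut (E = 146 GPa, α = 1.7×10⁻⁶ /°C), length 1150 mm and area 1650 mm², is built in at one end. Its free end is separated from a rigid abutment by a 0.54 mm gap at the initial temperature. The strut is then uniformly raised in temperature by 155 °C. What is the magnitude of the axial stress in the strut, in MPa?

Unrestrained expansion: δ_free = αΔT L = 1.7×10⁻⁶ × 155 × 1150 = 0.303 mm.
This is smaller than the 0.54 mm clearance, so the strut expands freely without reaching the stop — the stress is zero.

σ ≈ 0 MPa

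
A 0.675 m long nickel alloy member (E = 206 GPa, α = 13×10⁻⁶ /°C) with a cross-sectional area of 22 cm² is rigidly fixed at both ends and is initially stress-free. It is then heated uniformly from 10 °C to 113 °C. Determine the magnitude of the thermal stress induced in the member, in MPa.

σ ≈ 276 MPa (compressive)

Because both ends are immovable the net strain is zero, and the suppressed thermal strain is αΔT = 13×10⁻⁶ × 103 = 1339×10⁻⁶.
Hence σ = E·αΔT = 206×10³ × 1339×10⁻⁶ = 275.8 MPa, compressive.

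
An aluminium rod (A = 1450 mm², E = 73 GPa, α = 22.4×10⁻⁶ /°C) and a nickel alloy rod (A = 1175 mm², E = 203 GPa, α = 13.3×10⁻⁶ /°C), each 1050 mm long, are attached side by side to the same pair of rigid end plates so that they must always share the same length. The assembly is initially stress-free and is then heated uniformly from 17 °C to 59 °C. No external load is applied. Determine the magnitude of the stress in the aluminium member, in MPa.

σ ≈ 19.3 MPa (compressive)

Both members must finish at the same length. With the larger α, the aluminium tends to over-expand; the plates restrain it, putting the aluminium in compression and the nickel alloy in tension. With no external load the two internal forces are equal and opposite, magnitude P.
Compatibility of the two members (thermal + elastic change equal): (α₁ − α₂)ΔT = P·[1/(A₁E₁) + 1/(A₂E₂)].
|α₁ − α₂|·ΔT = 9.1×10⁻⁶ × 42 = 0.0003822.
1/(A₁E₁) + 1/(A₂E₂) = 1/(1450×73×10³) + 1/(1175×203×10³) = 1.364×10⁻⁸ N⁻¹.
So P = 0.0003822 / 1.364×10⁻⁸ = 28.02 kN.
σ_{aluminium} = P/A₁ = 28020/1450 = 19.32 MPa, compressive.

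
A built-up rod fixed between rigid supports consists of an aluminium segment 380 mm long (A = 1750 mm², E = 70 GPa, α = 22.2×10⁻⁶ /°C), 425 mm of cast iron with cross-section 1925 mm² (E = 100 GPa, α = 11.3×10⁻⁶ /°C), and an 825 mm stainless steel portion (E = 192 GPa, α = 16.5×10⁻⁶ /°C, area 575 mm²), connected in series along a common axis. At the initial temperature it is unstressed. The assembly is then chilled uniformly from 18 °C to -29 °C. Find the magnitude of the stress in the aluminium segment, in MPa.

σ ≈ 56.4 MPa (tensile)

Free thermal contraction of the whole bar: Σ αᵢΔT Lᵢ = 22.2×10⁻⁶×47×380 + 11.3×10⁻⁶×47×425 + 16.5×10⁻⁶×47×825 = 1.262 mm.
The rigid supports impose zero overall length change; the single axial force P common to all segments must satisfy P Σ Lᵢ/(AᵢEᵢ) = δ_free.
Σ Lᵢ/(AᵢEᵢ) = 380/(1750×70×10³) + 425/(1925×100×10³) + 825/(575×192×10³) = 1.278×10⁻⁵ mm/N.
Hence P = δ_free / Σ(L/AE) = 1.262/1.278×10⁻⁵ = 98.73 kN (tensile).
σ_{aluminium} = P / A = 98730 / 1750 = 56.42 MPa.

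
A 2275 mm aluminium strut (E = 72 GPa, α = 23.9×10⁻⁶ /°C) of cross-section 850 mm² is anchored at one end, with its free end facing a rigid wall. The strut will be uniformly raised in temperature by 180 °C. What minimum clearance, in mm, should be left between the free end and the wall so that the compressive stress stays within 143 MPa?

Free expansion if unrestrained: δ_free = αΔT L = 23.9×10⁻⁶ × 180 × 2275 = 9.787 mm.
At the allowable stress the elastic shortening the wall may impose is σL/E = 143 × 2275 / (72×10³) = 4.518 mm.
The gap must absorb the remainder: g_min = 9.787 − 4.518 = 5.269 mm.

g ≈ 5.27 mm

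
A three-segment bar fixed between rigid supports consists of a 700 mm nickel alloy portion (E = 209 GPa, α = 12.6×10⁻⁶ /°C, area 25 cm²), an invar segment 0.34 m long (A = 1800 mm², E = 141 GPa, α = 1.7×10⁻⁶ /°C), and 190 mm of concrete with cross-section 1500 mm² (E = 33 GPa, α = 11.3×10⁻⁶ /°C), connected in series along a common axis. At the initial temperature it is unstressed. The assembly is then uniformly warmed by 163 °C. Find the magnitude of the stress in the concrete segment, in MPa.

With the walls removed the bar would change length by δ_free = Σ αᵢΔT Lᵢ = 12.6×10⁻⁶×163×700 + 1.7×10⁻⁶×163×340 + 11.3×10⁻⁶×163×190 = 1.882 mm.
The walls prevent any net length change, so an axial force P (same in every segment) develops. Compatibility: P · Σ Lᵢ/(AᵢEᵢ) = δ_free.
Σ Lᵢ/(AᵢEᵢ) = 700/(2500×209×10³) + 340/(1800×141×10³) + 190/(1500×33×10³) = 6.518×10⁻⁶ mm/N.
Hence P = δ_free / Σ(L/AE) = 1.882/6.518×10⁻⁶ = 288.7 kN (compressive).
σ_{concrete} = P / A = 288700 / 1500 = 192.5 MPa.

σ ≈ 192 MPa (compressive)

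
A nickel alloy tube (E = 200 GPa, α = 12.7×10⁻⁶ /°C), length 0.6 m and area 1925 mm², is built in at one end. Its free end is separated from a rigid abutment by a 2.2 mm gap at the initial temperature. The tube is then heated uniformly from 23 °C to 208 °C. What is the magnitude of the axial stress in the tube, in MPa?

Free thermal elongation = αΔT L = 12.7×10⁻⁶ × 185 × 600 = 1.41 mm.
This is smaller than the 2.2 mm clearance, so the tube expands freely without reaching the stop — the stress is zero.

σ ≈ 0 MPa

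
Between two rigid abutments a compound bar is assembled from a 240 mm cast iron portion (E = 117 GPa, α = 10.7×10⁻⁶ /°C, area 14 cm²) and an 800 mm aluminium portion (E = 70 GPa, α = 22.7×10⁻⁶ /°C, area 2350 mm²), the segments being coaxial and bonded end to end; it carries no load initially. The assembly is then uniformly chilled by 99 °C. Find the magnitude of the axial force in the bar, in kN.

If the supports were absent, the total length change would be Σ αᵢΔT Lᵢ = 10.7×10⁻⁶×99×240 + 22.7×10⁻⁶×99×800 = 2.052 mm.
The walls prevent any net length change, so an axial force P (same in every segment) develops. Compatibility: P · Σ Lᵢ/(AᵢEᵢ) = δ_free.
The series flexibility is Σ Lᵢ/(AᵢEᵢ) = 240/(1400×117×10³) + 800/(2350×70×10³) = 6.328×10⁻⁶ mm/N.
So P = 2.052 / 6.328×10⁻⁶ = 324.3 kN, tensile.

P ≈ 324 kN (tensile)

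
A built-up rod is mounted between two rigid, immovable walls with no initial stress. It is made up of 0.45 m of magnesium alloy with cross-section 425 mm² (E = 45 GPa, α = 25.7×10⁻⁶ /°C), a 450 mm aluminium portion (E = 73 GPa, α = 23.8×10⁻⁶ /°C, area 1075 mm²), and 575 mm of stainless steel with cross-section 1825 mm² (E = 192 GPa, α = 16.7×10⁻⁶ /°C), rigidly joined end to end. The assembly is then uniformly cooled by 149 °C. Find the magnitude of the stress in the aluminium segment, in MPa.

σ ≈ 143 MPa (tensile)

With the walls removed the bar would change length by δ_free = Σ αᵢΔT Lᵢ = 25.7×10⁻⁶×149×450 + 23.8×10⁻⁶×149×450 + 16.7×10⁻⁶×149×575 = 4.75 mm.
Since the ends are fixed, an axial force P builds up, equal in every segment, with P · Σ Lᵢ/(AᵢEᵢ) = δ_free.
Σ Lᵢ/(AᵢEᵢ) = 450/(425×45×10³) + 450/(1075×73×10³) + 575/(1825×192×10³) = 3.09×10⁻⁵ mm/N.
P = 4.75 / 3.09×10⁻⁵ = 153700 N = 153.7 kN, tensile.
σ_{aluminium} = P / A = 153700 / 1075 = 143 MPa.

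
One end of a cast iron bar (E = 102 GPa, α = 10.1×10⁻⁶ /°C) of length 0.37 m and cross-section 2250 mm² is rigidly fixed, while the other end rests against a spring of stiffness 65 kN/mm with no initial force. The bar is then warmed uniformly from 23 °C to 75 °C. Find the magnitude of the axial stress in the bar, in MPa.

If the spring were absent the bar would lengthen by αΔT L = 10.1×10⁻⁶ × 52 × 370 = 0.1943 mm.
Let P be the compressive force at the spring. The bar shortens elastically by PL/(AE) and the spring compresses by P/k; together these equal δ_free.
P [ L/(AE) + 1/k ] = δ_free → P [ 370/(2250×102×10³) + 1/(65×10³) ] = 0.1943.
P = 0.1943 / 1.7×10⁻⁵ = 11430 N.
σ = P/A = 11430/2250 = 5.081 MPa.

σ ≈ 5.08 MPa (compressive)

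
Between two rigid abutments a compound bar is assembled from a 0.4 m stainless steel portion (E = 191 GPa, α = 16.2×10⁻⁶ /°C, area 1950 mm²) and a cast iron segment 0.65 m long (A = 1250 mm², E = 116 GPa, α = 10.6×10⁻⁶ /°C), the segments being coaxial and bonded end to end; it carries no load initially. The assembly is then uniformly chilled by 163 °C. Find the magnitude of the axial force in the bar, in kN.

P ≈ 392 kN (tensile)

Free thermal contraction of the whole bar: Σ αᵢΔT Lᵢ = 16.2×10⁻⁶×163×400 + 10.6×10⁻⁶×163×650 = 2.179 mm.
Since the ends are fixed, an axial force P builds up, equal in every segment, with P · Σ Lᵢ/(AᵢEᵢ) = δ_free.
Σ Lᵢ/(AᵢEᵢ) = 400/(1950×191×10³) + 650/(1250×116×10³) = 5.557×10⁻⁶ mm/N.
Hence P = δ_free / Σ(L/AE) = 2.179/5.557×10⁻⁶ = 392.2 kN (tensile).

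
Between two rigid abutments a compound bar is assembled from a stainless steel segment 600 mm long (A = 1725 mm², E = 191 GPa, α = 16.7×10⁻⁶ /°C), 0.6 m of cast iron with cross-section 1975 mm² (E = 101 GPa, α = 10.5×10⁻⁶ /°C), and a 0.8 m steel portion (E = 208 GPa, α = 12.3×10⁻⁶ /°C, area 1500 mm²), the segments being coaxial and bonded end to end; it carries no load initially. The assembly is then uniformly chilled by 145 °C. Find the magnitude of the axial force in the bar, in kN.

P ≈ 513 kN (tensile)

With the walls removed the bar would change length by δ_free = Σ αᵢΔT Lᵢ = 16.7×10⁻⁶×145×600 + 10.5×10⁻⁶×145×600 + 12.3×10⁻⁶×145×800 = 3.793 mm.
The walls prevent any net length change, so an axial force P (same in every segment) develops. Compatibility: P · Σ Lᵢ/(AᵢEᵢ) = δ_free.
The series flexibility is Σ Lᵢ/(AᵢEᵢ) = 600/(1725×191×10³) + 600/(1975×101×10³) + 800/(1500×208×10³) = 7.393×10⁻⁶ mm/N.
So P = 3.793 / 7.393×10⁻⁶ = 513.1 kN, tensile.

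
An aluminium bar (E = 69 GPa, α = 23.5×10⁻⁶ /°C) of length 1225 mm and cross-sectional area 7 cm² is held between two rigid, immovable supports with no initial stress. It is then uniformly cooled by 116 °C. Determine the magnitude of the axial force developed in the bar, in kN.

P ≈ 132 kN (tensile)

With zero net strain, σ = E·αΔT = 69 GPa × 23.5×10⁻⁶ × 116 = 188.1 MPa.
Then P = σA = 188.1 × 700 mm² = 131.7 kN, tensile.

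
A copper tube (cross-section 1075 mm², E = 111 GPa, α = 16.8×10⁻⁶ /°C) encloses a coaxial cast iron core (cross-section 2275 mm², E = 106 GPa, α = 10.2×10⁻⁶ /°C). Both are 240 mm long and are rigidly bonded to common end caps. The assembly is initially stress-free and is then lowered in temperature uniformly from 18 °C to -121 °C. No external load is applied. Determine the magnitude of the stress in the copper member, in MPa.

Equilibrium of a rigid end plate with no external load gives equal and opposite internal forces ±P in the two members. Since α_{copper} > α_{cast iron}, cooling drives the copper into tension and the cast iron into compression.
Setting the final lengths equal and cancelling L: (α₁ − α₂)ΔT = P/(A₁E₁) + P/(A₂E₂).
|α₁ − α₂|·ΔT = 6.6×10⁻⁶ × 139 = 0.0009174.
1/(A₁E₁) + 1/(A₂E₂) = 1/(1075×111×10³) + 1/(2275×106×10³) = 1.253×10⁻⁸ N⁻¹.
So P = 0.0009174 / 1.253×10⁻⁸ = 73.23 kN.
σ_{copper} = P/A₁ = 73230/1075 = 68.12 MPa, tensile.

σ ≈ 68.1 MPa (tensile)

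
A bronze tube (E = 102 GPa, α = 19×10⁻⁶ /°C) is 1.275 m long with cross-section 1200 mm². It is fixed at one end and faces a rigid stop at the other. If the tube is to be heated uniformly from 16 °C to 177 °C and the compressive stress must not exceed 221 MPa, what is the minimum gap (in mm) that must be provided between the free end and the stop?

g ≈ 1.14 mm

Free expansion if unrestrained: δ_free = αΔT L = 19×10⁻⁶ × 161 × 1275 = 3.9 mm.
At the allowable stress the elastic shortening the wall may impose is σL/E = 221 × 1275 / (102×10³) = 2.763 mm.
So the gap has to take up the difference, g_min = δ_free − σL/E = 3.9 − 2.763 = 1.138 mm.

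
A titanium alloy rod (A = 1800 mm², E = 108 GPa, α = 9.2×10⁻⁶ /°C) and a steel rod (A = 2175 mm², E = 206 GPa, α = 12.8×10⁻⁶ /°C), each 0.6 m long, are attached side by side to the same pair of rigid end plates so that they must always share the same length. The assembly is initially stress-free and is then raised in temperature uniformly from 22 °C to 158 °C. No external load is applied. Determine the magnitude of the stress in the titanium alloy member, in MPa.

Equilibrium of a rigid end plate with no external load gives equal and opposite internal forces ±P in the two members. Since α_{steel} > α_{titanium alloy}, heating drives the steel into compression and the titanium alloy into tension.
Setting the final lengths equal and cancelling L: (α₁ − α₂)ΔT = P/(A₁E₁) + P/(A₂E₂).
|α₁ − α₂|·ΔT = 3.6×10⁻⁶ × 136 = 0.0004896.
1/(A₁E₁) + 1/(A₂E₂) = 1/(1800×108×10³) + 1/(2175×206×10³) = 7.376×10⁻⁹ N⁻¹.
P = 0.0004896 / 7.376×10⁻⁹ = 66380 N = 66.38 kN.
σ_{titanium alloy} = P/A₁ = 66380/1800 = 36.88 MPa, tensile.

σ ≈ 36.9 MPa (tensile)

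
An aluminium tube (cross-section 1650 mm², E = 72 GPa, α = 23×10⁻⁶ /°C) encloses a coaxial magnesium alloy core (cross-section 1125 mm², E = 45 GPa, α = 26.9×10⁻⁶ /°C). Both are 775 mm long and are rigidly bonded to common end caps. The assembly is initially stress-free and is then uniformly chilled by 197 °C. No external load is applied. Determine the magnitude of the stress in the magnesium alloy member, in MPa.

Both members must finish at the same length. With the larger α, the magnesium alloy tends to over-contract; the plates restrain it, putting the magnesium alloy in tension and the aluminium in compression. With no external load the two internal forces are equal and opposite, magnitude P.
Setting the final lengths equal and cancelling L: (α₁ − α₂)ΔT = P/(A₁E₁) + P/(A₂E₂).
|α₁ − α₂|·ΔT = 3.9×10⁻⁶ × 197 = 0.0007683.
1/(A₁E₁) + 1/(A₂E₂) = 1/(1650×72×10³) + 1/(1125×45×10³) = 2.817×10⁻⁸ N⁻¹.
So P = 0.0007683 / 2.817×10⁻⁸ = 27.27 kN.
σ_{magnesium alloy} = P/A₂ = 27270/1125 = 24.24 MPa, tensile.

σ ≈ 24.2 MPa (tensile)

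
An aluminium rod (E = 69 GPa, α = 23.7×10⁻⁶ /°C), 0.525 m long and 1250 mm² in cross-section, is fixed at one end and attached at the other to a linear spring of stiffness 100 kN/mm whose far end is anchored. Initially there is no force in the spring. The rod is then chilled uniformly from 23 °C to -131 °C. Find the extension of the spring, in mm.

If the spring were absent the rod would shorten by αΔT L = 23.7×10⁻⁶ × 154 × 525 = 1.916 mm.
With a force P in the spring, the elastic change of the rod is PL/(AE) and that of the spring is P/k; compatibility requires their sum to equal δ_free.
P [ L/(AE) + 1/k ] = δ_free → P [ 525/(1250×69×10³) + 1/(100×10³) ] = 1.916.
P = 1.916 / 1.609×10⁻⁵ = 119100 N.
Spring extension = P/k = 119100/(100×10³) = 1.191 mm.

δ ≈ 1.19 mm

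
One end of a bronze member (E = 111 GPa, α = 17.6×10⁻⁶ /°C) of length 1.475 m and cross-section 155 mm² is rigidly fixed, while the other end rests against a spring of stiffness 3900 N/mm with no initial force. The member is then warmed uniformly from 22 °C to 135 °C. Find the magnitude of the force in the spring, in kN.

If the spring were absent the member would lengthen by αΔT L = 17.6×10⁻⁶ × 113 × 1475 = 2.933 mm.
With a force P in the spring, the elastic change of the member is PL/(AE) and that of the spring is P/k; compatibility requires their sum to equal δ_free.
P [ L/(AE) + 1/k ] = δ_free → P [ 1475/(155×111×10³) + 1/(3900) ] = 2.933.
P = 2.933 / 0.0003421 = 8574 N.

P ≈ 8.57 kN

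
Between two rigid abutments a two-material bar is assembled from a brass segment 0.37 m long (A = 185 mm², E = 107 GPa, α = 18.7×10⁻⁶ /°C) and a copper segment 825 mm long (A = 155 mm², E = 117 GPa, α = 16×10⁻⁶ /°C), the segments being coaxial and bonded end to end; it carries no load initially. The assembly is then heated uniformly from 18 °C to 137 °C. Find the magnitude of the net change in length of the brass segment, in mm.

With the walls removed the bar would change length by δ_free = Σ αᵢΔT Lᵢ = 18.7×10⁻⁶×119×370 + 16×10⁻⁶×119×825 = 2.394 mm.
The walls prevent any net length change, so an axial force P (same in every segment) develops. Compatibility: P · Σ Lᵢ/(AᵢEᵢ) = δ_free.
The series flexibility is Σ Lᵢ/(AᵢEᵢ) = 370/(185×107×10³) + 825/(155×117×10³) = 6.418×10⁻⁵ mm/N.
So P = 2.394 / 6.418×10⁻⁵ = 37.3 kN, compressive.
For the brass segment, free thermal change = 18.7×10⁻⁶×119×370 = 0.8234 mm and elastic change from P = 37300×370/(185×107×10³) = 0.6972 mm; these oppose, so the net change is 0.126 mm (segment lengthens).

|ΔL| ≈ 0.126 mm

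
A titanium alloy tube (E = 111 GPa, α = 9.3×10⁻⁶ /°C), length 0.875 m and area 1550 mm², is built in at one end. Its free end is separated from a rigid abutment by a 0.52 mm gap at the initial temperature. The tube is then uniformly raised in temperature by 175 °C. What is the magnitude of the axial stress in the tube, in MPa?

σ ≈ 115 MPa (compressive)

If the wall were absent the tube would grow by αΔT L = 9.3×10⁻⁶ × 175 × 875 = 1.424 mm.
This exceeds the 0.52 mm gap, so the wall pushes back. The portion of expansion that must be recovered elastically is δ_free − gap = 1.424 − 0.52 = 0.9041 mm.
So σ = E(δ_free − g)/L = 111×10³ × 0.9041/875 = 114.7 MPa.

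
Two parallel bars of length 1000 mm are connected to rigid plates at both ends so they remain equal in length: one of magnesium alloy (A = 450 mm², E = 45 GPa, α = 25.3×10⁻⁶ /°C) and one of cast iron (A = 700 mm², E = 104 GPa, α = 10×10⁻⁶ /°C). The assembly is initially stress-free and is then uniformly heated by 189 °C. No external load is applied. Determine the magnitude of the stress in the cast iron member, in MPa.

Equilibrium of a rigid end plate with no external load gives equal and opposite internal forces ±P in the two members. Since α_{magnesium alloy} > α_{cast iron}, heating drives the magnesium alloy into compression and the cast iron into tension.
Setting the final lengths equal and cancelling L: (α₁ − α₂)ΔT = P/(A₁E₁) + P/(A₂E₂).
|α₁ − α₂|·ΔT = 15.3×10⁻⁶ × 189 = 0.002892.
1/(A₁E₁) + 1/(A₂E₂) = 1/(450×45×10³) + 1/(700×104×10³) = 6.312×10⁻⁸ N⁻¹.
So P = 0.002892 / 6.312×10⁻⁸ = 45.81 kN.
σ_{cast iron} = P/A₂ = 45810/700 = 65.45 MPa, tensile.

σ ≈ 65.4 MPa (tensile)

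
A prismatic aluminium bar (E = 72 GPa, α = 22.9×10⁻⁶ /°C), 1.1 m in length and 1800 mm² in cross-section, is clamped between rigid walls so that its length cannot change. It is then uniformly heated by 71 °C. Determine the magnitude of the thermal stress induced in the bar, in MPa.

Because both ends are immovable the net strain is zero, and the suppressed thermal strain is αΔT = 22.9×10⁻⁶ × 71 = 1625.9×10⁻⁶.
The stress required to suppress this strain is σ = Eε = 72×10³ × 1625.9×10⁻⁶ = 117.1 MPa, compressive since the bar is trying to expand.

σ ≈ 117 MPa (compressive)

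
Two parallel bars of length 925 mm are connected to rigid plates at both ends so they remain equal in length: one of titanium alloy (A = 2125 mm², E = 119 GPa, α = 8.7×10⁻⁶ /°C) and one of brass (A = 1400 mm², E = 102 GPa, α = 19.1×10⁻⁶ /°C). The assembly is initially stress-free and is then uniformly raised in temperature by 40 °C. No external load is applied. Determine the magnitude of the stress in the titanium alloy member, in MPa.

σ ≈ 17.9 MPa (tensile)

Both members must finish at the same length. With the larger α, the brass tends to over-expand; the plates restrain it, putting the brass in compression and the titanium alloy in tension. With no external load the two internal forces are equal and opposite, magnitude P.
Compatibility of the two members (thermal + elastic change equal): (α₁ − α₂)ΔT = P·[1/(A₁E₁) + 1/(A₂E₂)].
|α₁ − α₂|·ΔT = 10.4×10⁻⁶ × 40 = 0.000416.
1/(A₁E₁) + 1/(A₂E₂) = 1/(2125×119×10³) + 1/(1400×102×10³) = 1.096×10⁻⁸ N⁻¹.
P = 0.000416 / 1.096×10⁻⁸ = 37970 N = 37.97 kN.
σ_{titanium alloy} = P/A₁ = 37970/2125 = 17.87 MPa, tensile.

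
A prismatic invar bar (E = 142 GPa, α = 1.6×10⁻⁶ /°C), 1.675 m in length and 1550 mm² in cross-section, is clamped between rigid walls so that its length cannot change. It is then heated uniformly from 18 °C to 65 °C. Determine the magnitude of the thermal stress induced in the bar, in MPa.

σ ≈ 10.7 MPa (compressive)

Because both ends are immovable the net strain is zero, and the suppressed thermal strain is αΔT = 1.6×10⁻⁶ × 47 = 75.2×10⁻⁶.
The stress required to suppress this strain is σ = Eε = 142×10³ × 75.2×10⁻⁶ = 10.68 MPa, compressive since the bar is trying to expand.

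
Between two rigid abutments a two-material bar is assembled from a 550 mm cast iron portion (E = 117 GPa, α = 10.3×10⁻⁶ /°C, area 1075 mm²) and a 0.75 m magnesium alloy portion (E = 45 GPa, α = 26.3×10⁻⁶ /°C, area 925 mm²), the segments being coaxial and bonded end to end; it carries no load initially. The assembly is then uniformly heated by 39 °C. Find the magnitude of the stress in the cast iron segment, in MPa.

Free thermal expansion of the whole bar: Σ αᵢΔT Lᵢ = 10.3×10⁻⁶×39×550 + 26.3×10⁻⁶×39×750 = 0.9902 mm.
Since the ends are fixed, an axial force P builds up, equal in every segment, with P · Σ Lᵢ/(AᵢEᵢ) = δ_free.
The series flexibility is Σ Lᵢ/(AᵢEᵢ) = 550/(1075×117×10³) + 750/(925×45×10³) = 2.239×10⁻⁵ mm/N.
P = 0.9902 / 2.239×10⁻⁵ = 44220 N = 44.22 kN, compressive.
σ_{cast iron} = P / A = 44220 / 1075 = 41.14 MPa.

σ ≈ 41.1 MPa (compressive)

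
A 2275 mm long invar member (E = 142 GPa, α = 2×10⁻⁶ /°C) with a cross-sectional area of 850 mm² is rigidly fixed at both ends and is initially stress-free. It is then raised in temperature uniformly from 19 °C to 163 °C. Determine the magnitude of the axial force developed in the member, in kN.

P ≈ 34.8 kN (compressive)

Full restraint means ε = 0, so the stress is σ = EαΔT = 142×10³ × 2×10⁻⁶ × 144 = 40.9 MPa.
Then P = σA = 40.9 × 850 mm² = 34.76 kN, compressive.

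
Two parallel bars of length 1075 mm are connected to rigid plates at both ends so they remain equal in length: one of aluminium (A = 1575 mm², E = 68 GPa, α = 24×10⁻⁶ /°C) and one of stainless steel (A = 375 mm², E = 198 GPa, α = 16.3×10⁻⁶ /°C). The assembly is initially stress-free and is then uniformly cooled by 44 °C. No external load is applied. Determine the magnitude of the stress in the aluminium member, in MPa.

σ ≈ 9.43 MPa (tensile)

Both members must finish at the same length. With the larger α, the aluminium tends to over-contract; the plates restrain it, putting the aluminium in tension and the stainless steel in compression. With no external load the two internal forces are equal and opposite, magnitude P.
Equating the net (thermal + elastic) strains gives |α₁ − α₂|·ΔT = P·[1/(A₁E₁) + 1/(A₂E₂)].
|α₁ − α₂|·ΔT = 7.7×10⁻⁶ × 44 = 0.0003388.
1/(A₁E₁) + 1/(A₂E₂) = 1/(1575×68×10³) + 1/(375×198×10³) = 2.281×10⁻⁸ N⁻¹.
P = 0.0003388 / 2.281×10⁻⁸ = 14860 N = 14.86 kN.
σ_{aluminium} = P/A₁ = 14860/1575 = 9.433 MPa, tensile.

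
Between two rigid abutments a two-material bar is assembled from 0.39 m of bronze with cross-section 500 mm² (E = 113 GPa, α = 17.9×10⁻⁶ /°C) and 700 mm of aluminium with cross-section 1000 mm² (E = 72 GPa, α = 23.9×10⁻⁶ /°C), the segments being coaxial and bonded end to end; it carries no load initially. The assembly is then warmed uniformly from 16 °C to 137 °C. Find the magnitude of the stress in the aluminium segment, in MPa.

With the walls removed the bar would change length by δ_free = Σ αᵢΔT Lᵢ = 17.9×10⁻⁶×121×390 + 23.9×10⁻⁶×121×700 = 2.869 mm.
The rigid supports impose zero overall length change; the single axial force P common to all segments must satisfy P Σ Lᵢ/(AᵢEᵢ) = δ_free.
The series flexibility is Σ Lᵢ/(AᵢEᵢ) = 390/(500×113×10³) + 700/(1000×72×10³) = 1.662×10⁻⁵ mm/N.
P = 2.869 / 1.662×10⁻⁵ = 172600 N = 172.6 kN, compressive.
σ_{aluminium} = P / A = 172600 / 1000 = 172.6 MPa.

σ ≈ 173 MPa (compressive)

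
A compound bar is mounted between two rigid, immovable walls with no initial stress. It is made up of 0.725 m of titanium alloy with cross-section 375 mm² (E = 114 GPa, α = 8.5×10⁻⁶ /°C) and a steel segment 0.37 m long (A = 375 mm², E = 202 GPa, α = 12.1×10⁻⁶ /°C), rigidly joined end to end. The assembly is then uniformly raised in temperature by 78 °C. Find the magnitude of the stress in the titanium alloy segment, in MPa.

σ ≈ 101 MPa (compressive)

Free thermal expansion of the whole bar: Σ αᵢΔT Lᵢ = 8.5×10⁻⁶×78×725 + 12.1×10⁻⁶×78×370 = 0.8299 mm.
The walls prevent any net length change, so an axial force P (same in every segment) develops. Compatibility: P · Σ Lᵢ/(AᵢEᵢ) = δ_free.
Σ Lᵢ/(AᵢEᵢ) = 725/(375×114×10³) + 370/(375×202×10³) = 2.184×10⁻⁵ mm/N.
So P = 0.8299 / 2.184×10⁻⁵ = 37.99 kN, compressive.
σ_{titanium alloy} = P / A = 37990 / 375 = 101.3 MPa.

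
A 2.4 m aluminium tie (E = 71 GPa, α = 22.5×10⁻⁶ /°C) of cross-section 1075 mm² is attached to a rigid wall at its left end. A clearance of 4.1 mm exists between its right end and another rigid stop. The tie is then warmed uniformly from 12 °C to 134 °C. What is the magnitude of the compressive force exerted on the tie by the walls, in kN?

If the wall were absent the tie would grow by αΔT L = 22.5×10⁻⁶ × 122 × 2400 = 6.588 mm.
The gap closes (δ_free > 4.1 mm) and the wall then resists a further 6.588 − 4.1 = 2.488 mm of expansion.
So σ = E(δ_free − g)/L = 71×10³ × 2.488/2400 = 73.6 MPa.
P = σA = 73.6 × 1075 = 79.12 kN.

P ≈ 79.1 kN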